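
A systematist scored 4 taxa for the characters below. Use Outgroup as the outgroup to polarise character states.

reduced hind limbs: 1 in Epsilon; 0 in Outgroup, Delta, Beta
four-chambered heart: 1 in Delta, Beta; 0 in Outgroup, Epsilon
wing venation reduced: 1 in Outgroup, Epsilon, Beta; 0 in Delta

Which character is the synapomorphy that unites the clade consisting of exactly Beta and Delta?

four-chambered heart

Character polarity is set by the outgroup: the derived state is whichever differs from the outgroup's state, so for wing venation reduced the derived state is '0', and for the remaining characters it is '1'.
reduced hind limbs: derived state '1' in Epsilon only — an autapomorphy, so it tells us nothing about relationships among taxa.
four-chambered heart: derived state '1' in Beta and Delta only — synapomorphy for {Beta, Delta}.
wing venation reduced: derived state '0' in Delta only — an autapomorphy, so it tells us nothing about relationships among taxa.
Most parsimonious ingroup topology: ((Delta,Beta),Epsilon).
The clade {Beta, Delta} is supported by four-chambered heart: its derived state '1' occurs in exactly those taxa and in no other taxon (including the outgroup).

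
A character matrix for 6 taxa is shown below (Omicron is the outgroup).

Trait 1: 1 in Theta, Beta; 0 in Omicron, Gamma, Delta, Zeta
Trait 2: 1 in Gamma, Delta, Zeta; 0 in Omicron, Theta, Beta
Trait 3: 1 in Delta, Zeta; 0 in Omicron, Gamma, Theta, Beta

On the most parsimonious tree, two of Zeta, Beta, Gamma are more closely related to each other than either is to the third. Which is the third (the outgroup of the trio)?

Beta

The outgroup has state '0' for every character, so '1' is the derived state throughout.
Trait 1 (derived state '1') is shared by Beta and Theta — a synapomorphy uniting that clade.
Trait 2: derived state '1' in Delta, Gamma, and Zeta only — synapomorphy for {Delta, Gamma, Zeta}.
Trait 3 (derived state '1') is shared by Delta and Zeta — a synapomorphy uniting that clade.
Most parsimonious ingroup topology: ((Gamma,(Delta,Zeta)),(Theta,Beta)).
Zeta and Gamma share a more recent common ancestor with each other than either does with Beta, so Beta is the least closely related of the three.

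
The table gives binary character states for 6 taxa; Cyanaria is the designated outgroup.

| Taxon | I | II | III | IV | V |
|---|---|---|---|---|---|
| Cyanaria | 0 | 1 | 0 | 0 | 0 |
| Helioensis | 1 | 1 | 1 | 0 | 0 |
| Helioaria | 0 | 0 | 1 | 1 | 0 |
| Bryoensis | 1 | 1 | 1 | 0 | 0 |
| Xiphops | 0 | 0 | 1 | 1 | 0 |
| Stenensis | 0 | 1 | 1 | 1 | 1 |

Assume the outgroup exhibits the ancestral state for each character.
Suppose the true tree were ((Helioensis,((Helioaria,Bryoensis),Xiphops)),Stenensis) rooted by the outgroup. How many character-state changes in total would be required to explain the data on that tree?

Map each character onto ((Helioensis,((Helioaria,Bryoensis),Xiphops)),Stenensis) (rooted by Cyanaria) and count the minimum state changes it requires (Fitch parsimony):
I: 2; II: 2; III: 1; IV: 3; V: 1.
Total tree length = 9.

9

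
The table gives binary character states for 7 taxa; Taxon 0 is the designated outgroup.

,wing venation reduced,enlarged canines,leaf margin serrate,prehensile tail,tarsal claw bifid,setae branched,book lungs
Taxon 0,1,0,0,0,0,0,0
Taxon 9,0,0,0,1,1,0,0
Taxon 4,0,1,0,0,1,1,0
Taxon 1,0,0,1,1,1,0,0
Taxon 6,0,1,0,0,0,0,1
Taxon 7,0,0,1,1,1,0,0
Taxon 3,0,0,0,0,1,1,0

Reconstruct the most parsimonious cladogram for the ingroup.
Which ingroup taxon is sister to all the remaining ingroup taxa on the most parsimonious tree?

Taxon 6

Character polarity is set by the outgroup: the derived state is whichever differs from the outgroup's state, so for wing venation reduced the derived state is '0', and for the remaining characters it is '1'.
All ingroup taxa share the derived state '0' for wing venation reduced; it defines the ingroup but does not resolve relationships within it.
enlarged canines (state '1') occurs in Taxon 4 and Taxon 6 but conflicts with the nesting implied by the other characters — most parsimoniously interpreted as homoplasy.
Only Taxon 1 and Taxon 7 show the derived state '1' for leaf margin serrate, supporting them as a clade.
prehensile tail (derived state '1') is shared by Taxon 1, Taxon 7, and Taxon 9 — a synapomorphy uniting that clade.
Only Taxon 1, Taxon 3, Taxon 4, Taxon 7, and Taxon 9 show the derived state '1' for tarsal claw bifid, supporting them as a clade.
setae branched: derived state '1' in Taxon 3 and Taxon 4 only — synapomorphy for {Taxon 3, Taxon 4}.
book lungs: derived state '1' in Taxon 6 only — an autapomorphy, so it tells us nothing about relationships among taxa.
Most parsimonious ingroup topology: (((Taxon 9,(Taxon 1,Taxon 7)),(Taxon 4,Taxon 3)),Taxon 6).
Taxon 6 is sister to the clade containing all other ingroup taxa, so it is the earliest-diverging (most basal) ingroup lineage.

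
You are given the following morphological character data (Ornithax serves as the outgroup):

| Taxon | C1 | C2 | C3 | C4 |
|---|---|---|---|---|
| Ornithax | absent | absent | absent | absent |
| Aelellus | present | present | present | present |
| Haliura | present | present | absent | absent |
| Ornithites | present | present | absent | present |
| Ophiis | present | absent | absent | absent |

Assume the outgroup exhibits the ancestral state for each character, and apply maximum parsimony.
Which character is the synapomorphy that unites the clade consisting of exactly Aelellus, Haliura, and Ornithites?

C2

The outgroup has state 'absent' for every character, so 'present' is the derived state throughout.
All ingroup taxa share the derived state 'present' for C1; it defines the ingroup but does not resolve relationships within it.
C2: derived state 'present' in Aelellus, Haliura, and Ornithites only — synapomorphy for {Aelellus, Haliura, Ornithites}.
C3 (derived state 'present') is unique to Aelellus (autapomorphy; uninformative for grouping).
C4 (derived state 'present') is shared by Aelellus and Ornithites — a synapomorphy uniting that clade.
Most parsimonious ingroup topology: (((Aelellus,Ornithites),Haliura),Ophiis).
The clade {Aelellus, Haliura, Ornithites} is supported by C2: its derived state 'present' occurs in exactly those taxa and in no other taxon (including the outgroup).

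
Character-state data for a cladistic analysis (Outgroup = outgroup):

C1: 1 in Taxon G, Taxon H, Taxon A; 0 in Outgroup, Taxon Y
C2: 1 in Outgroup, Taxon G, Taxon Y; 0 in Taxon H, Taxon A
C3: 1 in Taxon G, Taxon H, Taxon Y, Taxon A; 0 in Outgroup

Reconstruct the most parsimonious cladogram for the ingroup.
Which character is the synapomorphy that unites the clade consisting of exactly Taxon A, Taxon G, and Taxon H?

Character polarity is set by the outgroup: the derived state is whichever differs from the outgroup's state, so for C2 the derived state is '0', and for the remaining characters it is '1'.
C1 (derived state '1') is shared by Taxon A, Taxon G, and Taxon H — a synapomorphy uniting that clade.
C2: derived state '0' in Taxon A and Taxon H only — synapomorphy for {Taxon A, Taxon H}.
All ingroup taxa share the derived state '1' for C3; it defines the ingroup but does not resolve relationships within it.
Most parsimonious ingroup topology: ((Taxon G,(Taxon H,Taxon A)),Taxon Y).
The clade {Taxon A, Taxon G, Taxon H} is supported by C1: its derived state '1' occurs in exactly those taxa and in no other taxon (including the outgroup).

C1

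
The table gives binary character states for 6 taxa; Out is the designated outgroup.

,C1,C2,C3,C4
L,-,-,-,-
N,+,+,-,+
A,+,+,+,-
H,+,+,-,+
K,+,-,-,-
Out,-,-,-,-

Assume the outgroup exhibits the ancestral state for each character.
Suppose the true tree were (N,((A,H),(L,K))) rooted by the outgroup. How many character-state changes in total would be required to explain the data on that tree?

Map each character onto (N,((A,H),(L,K))) (rooted by Out) and count the minimum state changes it requires (Fitch parsimony):
C1: 2; C2: 2; C3: 1; C4: 2.
Total tree length = 7.

7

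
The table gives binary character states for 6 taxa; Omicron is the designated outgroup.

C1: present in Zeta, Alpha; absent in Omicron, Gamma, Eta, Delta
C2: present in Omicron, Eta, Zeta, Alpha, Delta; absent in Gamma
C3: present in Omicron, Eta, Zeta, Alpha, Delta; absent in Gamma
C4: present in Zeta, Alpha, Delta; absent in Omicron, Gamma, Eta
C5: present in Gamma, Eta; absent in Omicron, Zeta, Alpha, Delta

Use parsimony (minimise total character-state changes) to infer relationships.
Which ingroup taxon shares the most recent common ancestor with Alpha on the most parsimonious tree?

Character polarity is set by the outgroup: the derived state is whichever differs from the outgroup's state, so for C2, C3 the derived state is 'absent', and for the remaining characters it is 'present'.
C1: derived state 'present' in Alpha and Zeta only — synapomorphy for {Alpha, Zeta}.
C2: derived state 'absent' in Gamma only — an autapomorphy, so it tells us nothing about relationships among taxa.
C3: derived state 'absent' in Gamma only — an autapomorphy, so it tells us nothing about relationships among taxa.
C4 (derived state 'present') is shared by Alpha, Delta, and Zeta — a synapomorphy uniting that clade.
C5: derived state 'present' in Eta and Gamma only — synapomorphy for {Eta, Gamma}.
Most parsimonious ingroup topology: ((Gamma,Eta),((Zeta,Alpha),Delta)).
Alpha and Zeta form a cherry on this tree, so they are sister taxa.

Zeta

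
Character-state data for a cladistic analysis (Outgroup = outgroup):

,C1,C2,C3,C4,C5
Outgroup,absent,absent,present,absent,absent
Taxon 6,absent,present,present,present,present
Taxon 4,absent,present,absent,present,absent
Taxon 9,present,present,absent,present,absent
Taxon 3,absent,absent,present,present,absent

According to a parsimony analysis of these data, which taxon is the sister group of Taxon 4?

Taxon 9

Character polarity is set by the outgroup: the derived state is whichever differs from the outgroup's state, so for C3 the derived state is 'absent', and for the remaining characters it is 'present'.
C1 (derived state 'present') is unique to Taxon 9 (autapomorphy; uninformative for grouping).
Only Taxon 4, Taxon 6, and Taxon 9 show the derived state 'present' for C2, supporting them as a clade.
C3 (derived state 'absent') is shared by Taxon 4 and Taxon 9 — a synapomorphy uniting that clade.
All ingroup taxa share the derived state 'present' for C4; it defines the ingroup but does not resolve relationships within it.
C5: derived state 'present' in Taxon 6 only — an autapomorphy, so it tells us nothing about relationships among taxa.
Most parsimonious ingroup topology: ((Taxon 6,(Taxon 4,Taxon 9)),Taxon 3).
Taxon 4 and Taxon 9 form a cherry on this tree, so they are sister taxa.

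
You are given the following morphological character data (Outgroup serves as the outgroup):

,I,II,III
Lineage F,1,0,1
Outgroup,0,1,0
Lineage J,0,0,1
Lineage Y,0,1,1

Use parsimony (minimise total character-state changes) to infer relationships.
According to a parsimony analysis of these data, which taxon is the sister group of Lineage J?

Lineage F

Character polarity is set by the outgroup: the derived state is whichever differs from the outgroup's state, so for II the derived state is '0', and for the remaining characters it is '1'.
I: derived state '1' in Lineage F only — an autapomorphy, so it tells us nothing about relationships among taxa.
II (derived state '0') is shared by Lineage F and Lineage J — a synapomorphy uniting that clade.
All ingroup taxa share the derived state '1' for III; it defines the ingroup but does not resolve relationships within it.
Most parsimonious ingroup topology: ((Lineage J,Lineage F),Lineage Y).
Lineage J and Lineage F form a cherry on this tree, so they are sister taxa.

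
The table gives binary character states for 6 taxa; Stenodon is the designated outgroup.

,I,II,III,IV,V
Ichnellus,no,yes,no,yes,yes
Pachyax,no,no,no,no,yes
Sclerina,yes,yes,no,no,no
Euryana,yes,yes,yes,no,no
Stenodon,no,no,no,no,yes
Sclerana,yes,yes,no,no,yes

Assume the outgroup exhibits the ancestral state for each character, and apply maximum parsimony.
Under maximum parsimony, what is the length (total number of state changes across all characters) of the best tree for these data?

5

Character polarity is set by the outgroup: the derived state is whichever differs from the outgroup's state, so for V the derived state is 'no', and for the remaining characters it is 'yes'.
I: derived state 'yes' in Euryana, Sclerana, and Sclerina only — synapomorphy for {Euryana, Sclerana, Sclerina}.
II: derived state 'yes' in Euryana, Ichnellus, Sclerana, and Sclerina only — synapomorphy for {Euryana, Ichnellus, Sclerana, Sclerina}.
III: derived state 'yes' in Euryana only — an autapomorphy, so it tells us nothing about relationships among taxa.
IV (derived state 'yes') is unique to Ichnellus (autapomorphy; uninformative for grouping).
Only Euryana and Sclerina show the derived state 'no' for V, supporting them as a clade.
Most parsimonious ingroup topology: ((((Sclerina,Euryana),Sclerana),Ichnellus),Pachyax).
Changes per character on this tree: I: 1; II: 1; III: 1; IV: 1; V: 1.
Total = 5.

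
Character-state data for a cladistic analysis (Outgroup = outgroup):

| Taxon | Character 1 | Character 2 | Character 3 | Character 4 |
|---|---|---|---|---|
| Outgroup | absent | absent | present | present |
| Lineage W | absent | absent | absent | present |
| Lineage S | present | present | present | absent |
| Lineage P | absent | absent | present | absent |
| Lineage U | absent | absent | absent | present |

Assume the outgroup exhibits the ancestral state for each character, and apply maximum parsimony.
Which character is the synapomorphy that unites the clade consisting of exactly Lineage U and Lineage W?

Character polarity is set by the outgroup: the derived state is whichever differs from the outgroup's state, so for Character 3, Character 4 the derived state is 'absent', and for the remaining characters it is 'present'.
Character 1 (derived state 'present') is unique to Lineage S (autapomorphy; uninformative for grouping).
Character 2: derived state 'present' in Lineage S only — an autapomorphy, so it tells us nothing about relationships among taxa.
Character 3: derived state 'absent' in Lineage U and Lineage W only — synapomorphy for {Lineage U, Lineage W}.
Only Lineage P and Lineage S show the derived state 'absent' for Character 4, supporting them as a clade.
Most parsimonious ingroup topology: ((Lineage W,Lineage U),(Lineage S,Lineage P)).
The clade {Lineage U, Lineage W} is supported by Character 3: its derived state 'absent' occurs in exactly those taxa and in no other taxon (including the outgroup).

Character 3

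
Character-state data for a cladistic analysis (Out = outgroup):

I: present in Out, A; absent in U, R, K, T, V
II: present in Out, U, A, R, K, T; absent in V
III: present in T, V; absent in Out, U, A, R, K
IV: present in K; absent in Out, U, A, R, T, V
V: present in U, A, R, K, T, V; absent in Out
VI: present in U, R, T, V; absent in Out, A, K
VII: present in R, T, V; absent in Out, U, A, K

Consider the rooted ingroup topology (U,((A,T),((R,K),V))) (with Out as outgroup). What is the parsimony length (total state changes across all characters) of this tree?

Map each character onto (U,((A,T),((R,K),V))) (rooted by Out) and count the minimum state changes it requires (Fitch parsimony):
I: 2; II: 1; III: 2; IV: 1; V: 1; VI: 3; VII: 3.
Total tree length = 13.

13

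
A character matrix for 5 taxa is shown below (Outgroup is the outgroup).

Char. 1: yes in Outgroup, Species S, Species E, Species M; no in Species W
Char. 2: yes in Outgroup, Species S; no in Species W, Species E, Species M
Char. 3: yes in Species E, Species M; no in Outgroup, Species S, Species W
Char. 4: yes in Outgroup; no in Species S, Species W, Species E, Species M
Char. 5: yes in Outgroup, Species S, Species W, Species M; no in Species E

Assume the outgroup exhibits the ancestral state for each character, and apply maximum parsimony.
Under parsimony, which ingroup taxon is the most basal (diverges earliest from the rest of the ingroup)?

Character polarity is set by the outgroup: the derived state is whichever differs from the outgroup's state, so for Char. 1, Char. 2, Char. 4, Char. 5 the derived state is 'no', and for the remaining characters it is 'yes'.
Char. 1 (derived state 'no') is unique to Species W (autapomorphy; uninformative for grouping).
Char. 2: derived state 'no' in Species E, Species M, and Species W only — synapomorphy for {Species E, Species M, Species W}.
Char. 3 (derived state 'yes') is shared by Species E and Species M — a synapomorphy uniting that clade.
All ingroup taxa share the derived state 'no' for Char. 4; it defines the ingroup but does not resolve relationships within it.
Char. 5: derived state 'no' in Species E only — an autapomorphy, so it tells us nothing about relationships among taxa.
Most parsimonious ingroup topology: (Species S,(Species W,(Species E,Species M))).
Species S is sister to the clade containing all other ingroup taxa, so it is the earliest-diverging (most basal) ingroup lineage.

Species S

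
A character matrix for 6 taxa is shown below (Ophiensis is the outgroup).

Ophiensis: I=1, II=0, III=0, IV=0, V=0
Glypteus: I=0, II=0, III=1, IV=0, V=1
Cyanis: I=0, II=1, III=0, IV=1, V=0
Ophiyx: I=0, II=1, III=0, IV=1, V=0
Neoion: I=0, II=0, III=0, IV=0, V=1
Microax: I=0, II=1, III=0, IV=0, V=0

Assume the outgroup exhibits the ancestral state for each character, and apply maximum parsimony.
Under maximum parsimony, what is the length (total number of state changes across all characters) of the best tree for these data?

Character polarity is set by the outgroup: the derived state is whichever differs from the outgroup's state, so for I the derived state is '0', and for the remaining characters it is '1'.
All ingroup taxa share the derived state '0' for I; it defines the ingroup but does not resolve relationships within it.
II (derived state '1') is shared by Cyanis, Microax, and Ophiyx — a synapomorphy uniting that clade.
III: derived state '1' in Glypteus only — an autapomorphy, so it tells us nothing about relationships among taxa.
Only Cyanis and Ophiyx show the derived state '1' for IV, supporting them as a clade.
Only Glypteus and Neoion show the derived state '1' for V, supporting them as a clade.
Most parsimonious ingroup topology: ((Glypteus,Neoion),((Cyanis,Ophiyx),Microax)).
Changes per character on this tree: I: 1; II: 1; III: 1; IV: 1; V: 1.
Total = 5.

5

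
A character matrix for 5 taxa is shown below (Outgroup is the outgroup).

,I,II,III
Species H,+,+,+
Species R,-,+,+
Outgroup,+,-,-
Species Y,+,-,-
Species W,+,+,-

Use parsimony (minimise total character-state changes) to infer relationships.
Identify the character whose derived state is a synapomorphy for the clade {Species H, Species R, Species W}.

Character polarity is set by the outgroup: the derived state is whichever differs from the outgroup's state, so for I the derived state is '-', and for the remaining characters it is '+'.
I: derived state '-' in Species R only — an autapomorphy, so it tells us nothing about relationships among taxa.
Only Species H, Species R, and Species W show the derived state '+' for II, supporting them as a clade.
III (derived state '+') is shared by Species H and Species R — a synapomorphy uniting that clade.
Most parsimonious ingroup topology: (((Species R,Species H),Species W),Species Y).
The clade {Species H, Species R, Species W} is supported by II: its derived state '+' occurs in exactly those taxa and in no other taxon (including the outgroup).

II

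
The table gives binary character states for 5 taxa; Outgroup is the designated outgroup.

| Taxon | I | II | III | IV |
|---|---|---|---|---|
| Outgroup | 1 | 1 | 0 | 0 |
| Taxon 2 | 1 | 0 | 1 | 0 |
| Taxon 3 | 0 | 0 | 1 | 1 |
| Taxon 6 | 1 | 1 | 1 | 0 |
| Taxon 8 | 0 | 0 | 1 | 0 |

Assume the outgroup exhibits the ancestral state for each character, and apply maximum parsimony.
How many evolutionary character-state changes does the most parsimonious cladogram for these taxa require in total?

Character polarity is set by the outgroup: the derived state is whichever differs from the outgroup's state, so for I, II the derived state is '0', and for the remaining characters it is '1'.
Only Taxon 3 and Taxon 8 show the derived state '0' for I, supporting them as a clade.
II: derived state '0' in Taxon 2, Taxon 3, and Taxon 8 only — synapomorphy for {Taxon 2, Taxon 3, Taxon 8}.
All ingroup taxa share the derived state '1' for III; it defines the ingroup but does not resolve relationships within it.
IV: derived state '1' in Taxon 3 only — an autapomorphy, so it tells us nothing about relationships among taxa.
Most parsimonious ingroup topology: ((Taxon 2,(Taxon 3,Taxon 8)),Taxon 6).
Changes per character on this tree: I: 1; II: 1; III: 1; IV: 1.
Total = 4.

4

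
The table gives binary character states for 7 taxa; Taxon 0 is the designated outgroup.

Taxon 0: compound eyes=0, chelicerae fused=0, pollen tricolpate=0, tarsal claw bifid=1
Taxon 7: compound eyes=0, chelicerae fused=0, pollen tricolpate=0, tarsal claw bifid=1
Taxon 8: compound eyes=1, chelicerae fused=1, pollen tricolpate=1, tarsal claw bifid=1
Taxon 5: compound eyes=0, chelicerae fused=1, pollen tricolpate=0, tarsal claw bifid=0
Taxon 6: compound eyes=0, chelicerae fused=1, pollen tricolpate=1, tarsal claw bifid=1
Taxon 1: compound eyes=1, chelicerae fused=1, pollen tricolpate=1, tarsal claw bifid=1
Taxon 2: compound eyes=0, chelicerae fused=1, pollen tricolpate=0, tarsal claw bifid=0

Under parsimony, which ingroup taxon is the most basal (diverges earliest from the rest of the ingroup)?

Character polarity is set by the outgroup: the derived state is whichever differs from the outgroup's state, so for tarsal claw bifid the derived state is '0', and for the remaining characters it is '1'.
compound eyes: derived state '1' in Taxon 1 and Taxon 8 only — synapomorphy for {Taxon 1, Taxon 8}.
chelicerae fused (derived state '1') is shared by Taxon 1, Taxon 2, Taxon 5, Taxon 6, and Taxon 8 — a synapomorphy uniting that clade.
pollen tricolpate: derived state '1' in Taxon 1, Taxon 6, and Taxon 8 only — synapomorphy for {Taxon 1, Taxon 6, Taxon 8}.
tarsal claw bifid: derived state '0' in Taxon 2 and Taxon 5 only — synapomorphy for {Taxon 2, Taxon 5}.
Most parsimonious ingroup topology: (Taxon 7,(((Taxon 8,Taxon 1),Taxon 6),(Taxon 5,Taxon 2))).
Taxon 7 is sister to the clade containing all other ingroup taxa, so it is the earliest-diverging (most basal) ingroup lineage.

Taxon 7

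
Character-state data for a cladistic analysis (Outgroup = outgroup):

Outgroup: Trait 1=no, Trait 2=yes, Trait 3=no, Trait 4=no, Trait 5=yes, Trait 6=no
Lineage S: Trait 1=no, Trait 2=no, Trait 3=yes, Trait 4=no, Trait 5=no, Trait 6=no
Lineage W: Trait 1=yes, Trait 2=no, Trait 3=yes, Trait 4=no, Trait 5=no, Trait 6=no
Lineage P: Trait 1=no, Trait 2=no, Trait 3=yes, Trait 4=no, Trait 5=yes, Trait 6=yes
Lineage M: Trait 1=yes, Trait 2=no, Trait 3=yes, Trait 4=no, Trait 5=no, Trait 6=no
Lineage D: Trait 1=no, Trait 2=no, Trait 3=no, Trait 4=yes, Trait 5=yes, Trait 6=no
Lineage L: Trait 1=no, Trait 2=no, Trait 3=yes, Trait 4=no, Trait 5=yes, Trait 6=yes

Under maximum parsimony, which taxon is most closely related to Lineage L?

Character polarity is set by the outgroup: the derived state is whichever differs from the outgroup's state, so for Trait 2, Trait 5 the derived state is 'no', and for the remaining characters it is 'yes'.
Trait 1 (derived state 'yes') is shared by Lineage M and Lineage W — a synapomorphy uniting that clade.
Trait 2 (derived state 'no') is shared by all ingroup taxa — unites the whole ingroup.
Trait 3 (derived state 'yes') is shared by Lineage L, Lineage M, Lineage P, Lineage S, and Lineage W — a synapomorphy uniting that clade.
Trait 4 (derived state 'yes') is unique to Lineage D (autapomorphy; uninformative for grouping).
Trait 5 (derived state 'no') is shared by Lineage M, Lineage S, and Lineage W — a synapomorphy uniting that clade.
Trait 6 (derived state 'yes') is shared by Lineage L and Lineage P — a synapomorphy uniting that clade.
Most parsimonious ingroup topology: (((Lineage S,(Lineage W,Lineage M)),(Lineage P,Lineage L)),Lineage D).
Lineage L and Lineage P form a cherry on this tree, so they are sister taxa.

Lineage P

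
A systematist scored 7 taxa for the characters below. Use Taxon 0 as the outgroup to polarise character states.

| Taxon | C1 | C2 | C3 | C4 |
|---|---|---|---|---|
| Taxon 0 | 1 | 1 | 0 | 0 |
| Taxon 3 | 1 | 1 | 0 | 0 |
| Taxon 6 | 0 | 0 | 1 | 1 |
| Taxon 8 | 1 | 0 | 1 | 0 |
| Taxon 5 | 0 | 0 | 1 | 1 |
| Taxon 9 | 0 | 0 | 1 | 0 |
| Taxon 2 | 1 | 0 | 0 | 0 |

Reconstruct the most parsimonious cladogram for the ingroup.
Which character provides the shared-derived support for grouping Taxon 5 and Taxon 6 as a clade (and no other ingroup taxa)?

Character polarity is set by the outgroup: the derived state is whichever differs from the outgroup's state, so for C1, C2 the derived state is '0', and for the remaining characters it is '1'.
Only Taxon 5, Taxon 6, and Taxon 9 show the derived state '0' for C1, supporting them as a clade.
C2 (derived state '0') is shared by Taxon 2, Taxon 5, Taxon 6, Taxon 8, and Taxon 9 — a synapomorphy uniting that clade.
C3 (derived state '1') is shared by Taxon 5, Taxon 6, Taxon 8, and Taxon 9 — a synapomorphy uniting that clade.
C4: derived state '1' in Taxon 5 and Taxon 6 only — synapomorphy for {Taxon 5, Taxon 6}.
Most parsimonious ingroup topology: (Taxon 3,((((Taxon 6,Taxon 5),Taxon 9),Taxon 8),Taxon 2)).
The clade {Taxon 5, Taxon 6} is supported by C4: its derived state '1' occurs in exactly those taxa and in no other taxon (including the outgroup).

C4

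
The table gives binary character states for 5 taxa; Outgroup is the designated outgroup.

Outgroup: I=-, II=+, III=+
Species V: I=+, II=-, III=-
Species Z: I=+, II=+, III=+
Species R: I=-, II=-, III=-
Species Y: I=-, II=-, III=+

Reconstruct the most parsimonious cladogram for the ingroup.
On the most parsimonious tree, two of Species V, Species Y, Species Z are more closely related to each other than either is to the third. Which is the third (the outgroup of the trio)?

Species Z

Character polarity is set by the outgroup: the derived state is whichever differs from the outgroup's state, so for II, III the derived state is '-', and for the remaining characters it is '+'.
I groups Species V and Species Z, which is incompatible with the clades supported by the remaining characters; treating it as convergent (homoplasy) costs fewer steps than any alternative tree.
II (derived state '-') is shared by Species R, Species V, and Species Y — a synapomorphy uniting that clade.
III (derived state '-') is shared by Species R and Species V — a synapomorphy uniting that clade.
Most parsimonious ingroup topology: (((Species V,Species R),Species Y),Species Z).
Species Y and Species V share a more recent common ancestor with each other than either does with Species Z, so Species Z is the least closely related of the three.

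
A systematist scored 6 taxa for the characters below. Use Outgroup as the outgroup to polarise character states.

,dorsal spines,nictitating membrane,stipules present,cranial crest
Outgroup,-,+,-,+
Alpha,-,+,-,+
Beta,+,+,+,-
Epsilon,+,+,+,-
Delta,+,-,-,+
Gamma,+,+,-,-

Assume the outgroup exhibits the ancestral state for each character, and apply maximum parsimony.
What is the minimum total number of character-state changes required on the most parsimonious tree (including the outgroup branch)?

4

Character polarity is set by the outgroup: the derived state is whichever differs from the outgroup's state, so for nictitating membrane, cranial crest the derived state is '-', and for the remaining characters it is '+'.
Only Beta, Delta, Epsilon, and Gamma show the derived state '+' for dorsal spines, supporting them as a clade.
nictitating membrane (derived state '-') is unique to Delta (autapomorphy; uninformative for grouping).
stipules present: derived state '+' in Beta and Epsilon only — synapomorphy for {Beta, Epsilon}.
cranial crest: derived state '-' in Beta, Epsilon, and Gamma only — synapomorphy for {Beta, Epsilon, Gamma}.
Most parsimonious ingroup topology: (Alpha,(((Beta,Epsilon),Gamma),Delta)).
Changes per character on this tree: dorsal spines: 1; nictitating membrane: 1; stipules present: 1; cranial crest: 1.
Total = 4.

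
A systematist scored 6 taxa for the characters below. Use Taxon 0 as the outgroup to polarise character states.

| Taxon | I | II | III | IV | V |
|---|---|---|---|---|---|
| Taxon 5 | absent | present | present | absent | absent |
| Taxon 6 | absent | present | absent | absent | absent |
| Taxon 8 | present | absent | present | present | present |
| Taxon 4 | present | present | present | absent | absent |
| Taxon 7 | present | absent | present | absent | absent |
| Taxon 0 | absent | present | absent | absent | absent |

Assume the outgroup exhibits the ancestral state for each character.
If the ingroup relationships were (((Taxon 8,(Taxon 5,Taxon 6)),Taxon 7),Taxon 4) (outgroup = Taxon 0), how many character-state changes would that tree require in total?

8

Map each character onto (((Taxon 8,(Taxon 5,Taxon 6)),Taxon 7),Taxon 4) (rooted by Taxon 0) and count the minimum state changes it requires (Fitch parsimony):
I: 2; II: 2; III: 2; IV: 1; V: 1.
Total tree length = 8.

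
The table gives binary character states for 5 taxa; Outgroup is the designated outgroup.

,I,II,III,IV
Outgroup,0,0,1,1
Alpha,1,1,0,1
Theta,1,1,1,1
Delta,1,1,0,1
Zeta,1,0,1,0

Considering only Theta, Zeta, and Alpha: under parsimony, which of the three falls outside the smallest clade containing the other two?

Zeta

Character polarity is set by the outgroup: the derived state is whichever differs from the outgroup's state, so for III, IV the derived state is '0', and for the remaining characters it is '1'.
I (derived state '1') is shared by all ingroup taxa — unites the whole ingroup.
Only Alpha, Delta, and Theta show the derived state '1' for II, supporting them as a clade.
III (derived state '0') is shared by Alpha and Delta — a synapomorphy uniting that clade.
IV (derived state '0') is unique to Zeta (autapomorphy; uninformative for grouping).
Most parsimonious ingroup topology: (((Alpha,Delta),Theta),Zeta).
Theta and Alpha share a more recent common ancestor with each other than either does with Zeta, so Zeta is the least closely related of the three.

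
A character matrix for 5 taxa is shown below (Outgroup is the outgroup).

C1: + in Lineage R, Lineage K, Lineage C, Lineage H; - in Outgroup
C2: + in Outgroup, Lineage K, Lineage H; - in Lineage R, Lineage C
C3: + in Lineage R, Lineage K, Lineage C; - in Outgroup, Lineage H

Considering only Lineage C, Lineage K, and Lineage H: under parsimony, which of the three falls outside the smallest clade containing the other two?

Lineage H

Character polarity is set by the outgroup: the derived state is whichever differs from the outgroup's state, so for C2 the derived state is '-', and for the remaining characters it is '+'.
All ingroup taxa share the derived state '+' for C1; it defines the ingroup but does not resolve relationships within it.
C2: derived state '-' in Lineage C and Lineage R only — synapomorphy for {Lineage C, Lineage R}.
C3 (derived state '+') is shared by Lineage C, Lineage K, and Lineage R — a synapomorphy uniting that clade.
Most parsimonious ingroup topology: (((Lineage R,Lineage C),Lineage K),Lineage H).
Lineage K and Lineage C share a more recent common ancestor with each other than either does with Lineage H, so Lineage H is the least closely related of the three.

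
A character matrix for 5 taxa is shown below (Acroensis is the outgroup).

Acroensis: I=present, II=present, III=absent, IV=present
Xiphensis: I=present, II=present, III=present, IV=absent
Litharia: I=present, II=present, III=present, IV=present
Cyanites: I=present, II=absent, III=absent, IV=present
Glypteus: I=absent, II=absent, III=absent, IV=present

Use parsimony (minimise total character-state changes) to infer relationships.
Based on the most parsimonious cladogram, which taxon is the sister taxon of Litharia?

Character polarity is set by the outgroup: the derived state is whichever differs from the outgroup's state, so for I, II, IV the derived state is 'absent', and for the remaining characters it is 'present'.
I (derived state 'absent') is unique to Glypteus (autapomorphy; uninformative for grouping).
II (derived state 'absent') is shared by Cyanites and Glypteus — a synapomorphy uniting that clade.
III (derived state 'present') is shared by Litharia and Xiphensis — a synapomorphy uniting that clade.
IV: derived state 'absent' in Xiphensis only — an autapomorphy, so it tells us nothing about relationships among taxa.
Most parsimonious ingroup topology: ((Xiphensis,Litharia),(Cyanites,Glypteus)).
Litharia and Xiphensis form a cherry on this tree, so they are sister taxa.

Xiphensis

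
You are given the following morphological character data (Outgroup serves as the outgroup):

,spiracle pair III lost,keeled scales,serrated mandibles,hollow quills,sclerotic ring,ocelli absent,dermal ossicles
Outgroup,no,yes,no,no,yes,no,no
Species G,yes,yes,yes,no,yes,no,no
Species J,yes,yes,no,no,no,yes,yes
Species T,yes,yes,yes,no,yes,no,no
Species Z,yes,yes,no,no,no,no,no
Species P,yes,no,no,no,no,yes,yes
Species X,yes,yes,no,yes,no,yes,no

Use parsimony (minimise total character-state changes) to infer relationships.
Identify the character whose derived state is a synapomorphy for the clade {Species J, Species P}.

dermal ossicles

Character polarity is set by the outgroup: the derived state is whichever differs from the outgroup's state, so for keeled scales, sclerotic ring the derived state is 'no', and for the remaining characters it is 'yes'.
All ingroup taxa share the derived state 'yes' for spiracle pair III lost; it defines the ingroup but does not resolve relationships within it.
keeled scales: derived state 'no' in Species P only — an autapomorphy, so it tells us nothing about relationships among taxa.
serrated mandibles (derived state 'yes') is shared by Species G and Species T — a synapomorphy uniting that clade.
hollow quills: derived state 'yes' in Species X only — an autapomorphy, so it tells us nothing about relationships among taxa.
sclerotic ring: derived state 'no' in Species J, Species P, Species X, and Species Z only — synapomorphy for {Species J, Species P, Species X, Species Z}.
Only Species J, Species P, and Species X show the derived state 'yes' for ocelli absent, supporting them as a clade.
dermal ossicles (derived state 'yes') is shared by Species J and Species P — a synapomorphy uniting that clade.
Most parsimonious ingroup topology: ((Species G,Species T),(((Species J,Species P),Species X),Species Z)).
The clade {Species J, Species P} is supported by dermal ossicles: its derived state 'yes' occurs in exactly those taxa and in no other taxon (including the outgroup).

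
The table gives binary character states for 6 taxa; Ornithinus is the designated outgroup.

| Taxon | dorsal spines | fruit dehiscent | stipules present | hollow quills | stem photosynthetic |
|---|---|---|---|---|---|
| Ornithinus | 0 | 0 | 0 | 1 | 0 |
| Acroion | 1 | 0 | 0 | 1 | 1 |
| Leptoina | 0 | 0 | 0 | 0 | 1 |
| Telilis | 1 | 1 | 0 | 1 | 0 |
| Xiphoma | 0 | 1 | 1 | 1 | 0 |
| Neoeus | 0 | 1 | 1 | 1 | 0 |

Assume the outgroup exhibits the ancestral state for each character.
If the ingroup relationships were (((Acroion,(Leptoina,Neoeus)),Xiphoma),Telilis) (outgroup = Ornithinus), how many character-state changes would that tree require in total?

Map each character onto (((Acroion,(Leptoina,Neoeus)),Xiphoma),Telilis) (rooted by Ornithinus) and count the minimum state changes it requires (Fitch parsimony):
dorsal spines: 2; fruit dehiscent: 3; stipules present: 2; hollow quills: 1; stem photosynthetic: 2.
Total tree length = 10.

10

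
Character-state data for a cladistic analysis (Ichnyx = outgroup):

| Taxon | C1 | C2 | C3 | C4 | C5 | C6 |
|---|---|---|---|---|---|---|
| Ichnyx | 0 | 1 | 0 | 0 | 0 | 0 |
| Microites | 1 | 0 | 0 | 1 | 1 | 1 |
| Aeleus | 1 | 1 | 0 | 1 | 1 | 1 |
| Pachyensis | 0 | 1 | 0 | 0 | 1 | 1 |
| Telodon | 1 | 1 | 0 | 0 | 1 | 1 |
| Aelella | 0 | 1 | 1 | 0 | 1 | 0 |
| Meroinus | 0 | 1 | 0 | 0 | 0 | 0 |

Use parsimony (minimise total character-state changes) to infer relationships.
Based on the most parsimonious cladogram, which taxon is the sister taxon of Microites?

Character polarity is set by the outgroup: the derived state is whichever differs from the outgroup's state, so for C2 the derived state is '0', and for the remaining characters it is '1'.
Only Aeleus, Microites, and Telodon show the derived state '1' for C1, supporting them as a clade.
C2: derived state '0' in Microites only — an autapomorphy, so it tells us nothing about relationships among taxa.
C3: derived state '1' in Aelella only — an autapomorphy, so it tells us nothing about relationships among taxa.
Only Aeleus and Microites show the derived state '1' for C4, supporting them as a clade.
Only Aelella, Aeleus, Microites, Pachyensis, and Telodon show the derived state '1' for C5, supporting them as a clade.
Only Aeleus, Microites, Pachyensis, and Telodon show the derived state '1' for C6, supporting them as a clade.
Most parsimonious ingroup topology: (((((Microites,Aeleus),Telodon),Pachyensis),Aelella),Meroinus).
Microites and Aeleus form a cherry on this tree, so they are sister taxa.

Aeleus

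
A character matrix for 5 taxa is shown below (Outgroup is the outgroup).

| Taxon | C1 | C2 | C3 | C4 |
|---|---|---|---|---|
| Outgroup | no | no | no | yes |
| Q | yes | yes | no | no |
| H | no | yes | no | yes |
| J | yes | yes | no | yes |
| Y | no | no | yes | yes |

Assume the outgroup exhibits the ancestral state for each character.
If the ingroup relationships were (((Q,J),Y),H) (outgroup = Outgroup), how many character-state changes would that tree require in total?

5

Map each character onto (((Q,J),Y),H) (rooted by Outgroup) and count the minimum state changes it requires (Fitch parsimony):
C1: 1; C2: 2; C3: 1; C4: 1.
Total tree length = 5.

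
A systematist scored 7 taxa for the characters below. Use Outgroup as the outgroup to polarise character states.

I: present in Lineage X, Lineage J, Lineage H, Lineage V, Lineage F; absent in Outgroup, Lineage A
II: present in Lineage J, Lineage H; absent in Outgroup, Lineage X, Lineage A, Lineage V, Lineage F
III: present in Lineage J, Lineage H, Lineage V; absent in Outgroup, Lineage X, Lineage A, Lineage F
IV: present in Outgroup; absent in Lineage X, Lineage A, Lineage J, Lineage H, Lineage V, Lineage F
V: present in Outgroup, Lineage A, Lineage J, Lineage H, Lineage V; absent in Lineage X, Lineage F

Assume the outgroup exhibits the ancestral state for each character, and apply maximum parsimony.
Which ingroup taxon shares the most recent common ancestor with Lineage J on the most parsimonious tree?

Character polarity is set by the outgroup: the derived state is whichever differs from the outgroup's state, so for IV, V the derived state is 'absent', and for the remaining characters it is 'present'.
I: derived state 'present' in Lineage F, Lineage H, Lineage J, Lineage V, and Lineage X only — synapomorphy for {Lineage F, Lineage H, Lineage J, Lineage V, Lineage X}.
II (derived state 'present') is shared by Lineage H and Lineage J — a synapomorphy uniting that clade.
Only Lineage H, Lineage J, and Lineage V show the derived state 'present' for III, supporting them as a clade.
All ingroup taxa share the derived state 'absent' for IV; it defines the ingroup but does not resolve relationships within it.
V (derived state 'absent') is shared by Lineage F and Lineage X — a synapomorphy uniting that clade.
Most parsimonious ingroup topology: (((Lineage X,Lineage F),((Lineage J,Lineage H),Lineage V)),Lineage A).
Lineage J and Lineage H form a cherry on this tree, so they are sister taxa.

Lineage H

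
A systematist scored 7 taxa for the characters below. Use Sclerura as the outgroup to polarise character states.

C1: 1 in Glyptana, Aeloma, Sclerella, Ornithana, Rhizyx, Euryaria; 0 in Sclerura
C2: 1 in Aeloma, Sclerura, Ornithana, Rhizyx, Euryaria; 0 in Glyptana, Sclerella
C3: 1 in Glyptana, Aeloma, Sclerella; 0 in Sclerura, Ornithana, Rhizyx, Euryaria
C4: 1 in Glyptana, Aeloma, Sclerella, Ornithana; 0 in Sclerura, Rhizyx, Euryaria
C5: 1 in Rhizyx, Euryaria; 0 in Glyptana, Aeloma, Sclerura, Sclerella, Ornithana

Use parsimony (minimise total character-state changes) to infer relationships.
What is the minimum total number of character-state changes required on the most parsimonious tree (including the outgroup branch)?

Character polarity is set by the outgroup: the derived state is whichever differs from the outgroup's state, so for C2 the derived state is '0', and for the remaining characters it is '1'.
C1 (derived state '1') is shared by all ingroup taxa — unites the whole ingroup.
C2 (derived state '0') is shared by Glyptana and Sclerella — a synapomorphy uniting that clade.
Only Aeloma, Glyptana, and Sclerella show the derived state '1' for C3, supporting them as a clade.
C4: derived state '1' in Aeloma, Glyptana, Ornithana, and Sclerella only — synapomorphy for {Aeloma, Glyptana, Ornithana, Sclerella}.
Only Euryaria and Rhizyx show the derived state '1' for C5, supporting them as a clade.
Most parsimonious ingroup topology: ((Euryaria,Rhizyx),(Ornithana,((Sclerella,Glyptana),Aeloma))).
Changes per character on this tree: C1: 1; C2: 1; C3: 1; C4: 1; C5: 1.
Total = 5.

5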